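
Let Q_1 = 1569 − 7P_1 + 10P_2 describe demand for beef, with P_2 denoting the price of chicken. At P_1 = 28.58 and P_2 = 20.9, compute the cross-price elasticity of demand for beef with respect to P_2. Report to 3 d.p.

0.132

At P_1 = 28.58 and P_2 = 20.9: Q_1 = 1577.94.
∂Q_1/∂P_2 = 10.
ε = (∂Q_1/∂P_2)(P_2/Q_1) = 10 × (20.9/1577.94) ≈ 0.132.
Since ε > 0, beef and chicken are substitutes.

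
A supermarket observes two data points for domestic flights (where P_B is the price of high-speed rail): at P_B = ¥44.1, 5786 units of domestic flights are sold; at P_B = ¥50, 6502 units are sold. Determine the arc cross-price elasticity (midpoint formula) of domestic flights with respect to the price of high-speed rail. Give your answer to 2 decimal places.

0.93

ΔQ_A = 6502 − 5786 = 716; ΔP_B = 50 − 44.1 = 5.9.
Midpoints: Q̄_A = 6144.0, P̄_B = 47.05.
ε = (ΔQ_A/Q̄_A)/(ΔP_B/P̄_B) = (716/6144.0)/(5.9/47.05) ≈ 0.93.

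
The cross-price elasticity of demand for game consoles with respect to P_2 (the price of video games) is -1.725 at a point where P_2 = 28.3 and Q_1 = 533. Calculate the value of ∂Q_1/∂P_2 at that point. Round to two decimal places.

-32.49

ε = (∂Q_1/∂P_2)·(P_2/Q_1) ⇒ ∂Q_1/∂P_2 = ε·Q_1/P_2 = -1.725 × 533/28.3 ≈ -32.49.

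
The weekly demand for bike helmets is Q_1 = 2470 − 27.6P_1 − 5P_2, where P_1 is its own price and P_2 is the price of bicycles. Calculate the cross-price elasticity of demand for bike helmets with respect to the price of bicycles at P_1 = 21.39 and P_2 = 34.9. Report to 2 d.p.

-0.10

At P_1 = 21.39 and P_2 = 34.9: Q_1 = 1705.136.
∂Q_1/∂P_2 = -5.
ε = (∂Q_1/∂P_2)(P_2/Q_1) = -5 × (34.9/1705.136) ≈ -0.10.
Since ε < 0, bike helmets and bicycles are complements.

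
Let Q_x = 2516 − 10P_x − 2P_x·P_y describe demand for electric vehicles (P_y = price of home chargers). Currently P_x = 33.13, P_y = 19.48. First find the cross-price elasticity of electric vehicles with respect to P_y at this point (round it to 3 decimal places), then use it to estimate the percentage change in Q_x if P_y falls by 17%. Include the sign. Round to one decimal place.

At P_x = 33.13, P_y = 19.48: Q_x = 893.955.
∂Q_x/∂P_y = -2P_x = -66.2600.
ε = (∂Q_x/∂P_y)(P_y/Q_x) = -66.2600 × 19.48/893.955 ≈ -1.444.
%ΔQ_x ≈ ε × %ΔP_y = -1.444 × (-17%) = 24.5%.

24.5%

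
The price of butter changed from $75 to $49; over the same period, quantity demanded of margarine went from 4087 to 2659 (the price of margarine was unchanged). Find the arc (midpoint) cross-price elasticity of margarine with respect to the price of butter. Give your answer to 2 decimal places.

ΔQ_A = 2659 − 4087 = -1428; ΔP_B = 49 − 75 = -26.
Midpoints: Q̄_A = 3373.0, P̄_B = 62.00.
ε = (ΔQ_A/Q̄_A)/(ΔP_B/P̄_B) = (-1428/3373.0)/(-26/62.00) ≈ 1.01.
ε > 0: margarine and butter are substitutes.

1.01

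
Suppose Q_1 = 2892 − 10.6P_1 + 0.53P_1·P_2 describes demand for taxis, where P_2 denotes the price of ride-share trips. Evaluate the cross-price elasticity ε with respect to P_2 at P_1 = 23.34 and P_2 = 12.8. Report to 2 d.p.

At P_1 = 23.34 and P_2 = 12.8: Q_1 = 2802.935.
∂Q_1/∂P_2 = 0.53P_1 = 0.53(23.34) = 12.3702.
ε = (∂Q_1/∂P_2)(P_2/Q_1) = 12.3702 × (12.8/2802.935) ≈ 0.06.
ε > 0: substitutes.

0.06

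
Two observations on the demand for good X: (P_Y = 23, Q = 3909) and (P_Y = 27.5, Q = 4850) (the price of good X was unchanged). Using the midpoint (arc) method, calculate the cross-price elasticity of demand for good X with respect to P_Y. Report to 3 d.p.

ΔQ_X = 4850 − 3909 = 941; ΔP_Y = 27.5 − 23 = 4.5.
Midpoints: Q̄_X = 4379.5, P̄_Y = 25.25.
ε = (ΔQ_X/Q̄_X)/(ΔP_Y/P̄_Y) = (941/4379.5)/(4.5/25.25) ≈ 1.206.
ε > 0: good X and good Y are substitutes.

1.206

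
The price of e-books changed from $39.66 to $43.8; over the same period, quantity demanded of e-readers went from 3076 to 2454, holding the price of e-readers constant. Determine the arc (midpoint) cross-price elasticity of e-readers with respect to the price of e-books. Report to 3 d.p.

ΔQ_A = 2454 − 3076 = -622; ΔP_B = 43.8 − 39.66 = 4.14.
Midpoints: Q̄_A = 2765.0, P̄_B = 41.73.
ε = (ΔQ_A/Q̄_A)/(ΔP_B/P̄_B) = (-622/2765.0)/(4.14/41.73) ≈ -2.267.
ε < 0: e-readers and e-books are complements.

-2.267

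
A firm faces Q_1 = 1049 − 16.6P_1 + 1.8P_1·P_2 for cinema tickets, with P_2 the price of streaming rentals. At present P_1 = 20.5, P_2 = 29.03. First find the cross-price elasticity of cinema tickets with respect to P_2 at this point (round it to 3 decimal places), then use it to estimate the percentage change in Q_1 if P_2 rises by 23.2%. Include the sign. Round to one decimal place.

14.0%

At P_1 = 20.5, P_2 = 29.03: Q_1 = 1779.907.
∂Q_1/∂P_2 = 1.8P_1 = 36.9000.
ε = (∂Q_1/∂P_2)(P_2/Q_1) = 36.9000 × 29.03/1779.907 ≈ 0.602.
%ΔQ_1 ≈ ε × %ΔP_2 = 0.602 × (23.2%) = 14.0%.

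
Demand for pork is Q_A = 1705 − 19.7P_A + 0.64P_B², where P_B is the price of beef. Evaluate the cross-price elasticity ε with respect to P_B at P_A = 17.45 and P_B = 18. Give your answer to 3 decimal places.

At P_A = 17.45 and P_B = 18: Q_A = 1568.595.
∂Q_A/∂P_B = 1.28P_B = 1.28(18) = 23.0400.
ε = (∂Q_A/∂P_B)(P_B/Q_A) = 23.0400 × (18/1568.595) ≈ 0.264.

0.264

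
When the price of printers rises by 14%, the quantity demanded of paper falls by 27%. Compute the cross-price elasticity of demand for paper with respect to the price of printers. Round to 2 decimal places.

-1.93

ε = (%ΔQ of paper) / (%ΔP of printers) = (-27%) / (14%) ≈ -1.93.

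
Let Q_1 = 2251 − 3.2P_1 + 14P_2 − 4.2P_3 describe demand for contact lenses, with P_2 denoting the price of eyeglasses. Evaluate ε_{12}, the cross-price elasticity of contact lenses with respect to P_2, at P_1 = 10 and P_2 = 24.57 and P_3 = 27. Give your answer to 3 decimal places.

0.140

At P_1 = 10 and P_2 = 24.57 and P_3 = 27: Q_1 = 2449.58.
∂Q_1/∂P_2 = 14.
ε = (∂Q_1/∂P_2)(P_2/Q_1) = 14 × (24.57/2449.58) ≈ 0.140.
Since ε > 0, contact lenses and eyeglasses are substitutes.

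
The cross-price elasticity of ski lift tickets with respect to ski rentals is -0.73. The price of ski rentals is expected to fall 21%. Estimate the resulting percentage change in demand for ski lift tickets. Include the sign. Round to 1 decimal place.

15.3%

%ΔQ ≈ ε × %ΔP of ski rentals = -0.73 × (-21%) = 15.3%.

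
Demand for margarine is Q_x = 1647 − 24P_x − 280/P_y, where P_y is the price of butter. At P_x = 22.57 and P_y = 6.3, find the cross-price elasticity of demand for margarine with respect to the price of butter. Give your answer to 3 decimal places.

At P_x = 22.57 and P_y = 6.3: Q_x = 1060.876.
∂Q_x/∂P_y = 280/P_y² = 7.0547.
ε = (∂Q_x/∂P_y)(P_y/Q_x) = 7.0547 × (6.3/1060.876) ≈ 0.042.

0.042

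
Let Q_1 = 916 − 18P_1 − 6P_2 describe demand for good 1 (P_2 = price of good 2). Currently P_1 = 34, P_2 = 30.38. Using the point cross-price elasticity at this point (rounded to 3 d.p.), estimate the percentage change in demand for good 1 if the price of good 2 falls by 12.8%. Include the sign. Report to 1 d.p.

At P_1 = 34, P_2 = 30.38: Q_1 = 121.72.
∂Q_1/∂P_2 = -6.
ε = (∂Q_1/∂P_2)(P_2/Q_1) = -6.0000 × 30.38/121.72 ≈ -1.498.
%ΔQ_1 ≈ ε × %ΔP_2 = -1.498 × (-12.8%) = 19.2%.

19.2%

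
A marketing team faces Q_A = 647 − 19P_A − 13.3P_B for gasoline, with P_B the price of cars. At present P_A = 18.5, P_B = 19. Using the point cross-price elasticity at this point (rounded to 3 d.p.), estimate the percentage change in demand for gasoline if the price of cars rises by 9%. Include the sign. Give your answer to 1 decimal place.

At P_A = 18.5, P_B = 19: Q_A = 42.8.
∂Q_A/∂P_B = -13.3.
ε = (∂Q_A/∂P_B)(P_B/Q_A) = -13.3000 × 19/42.8 ≈ -5.904.
%ΔQ_A ≈ ε × %ΔP_B = -5.904 × (9%) = -53.1%.

-53.1%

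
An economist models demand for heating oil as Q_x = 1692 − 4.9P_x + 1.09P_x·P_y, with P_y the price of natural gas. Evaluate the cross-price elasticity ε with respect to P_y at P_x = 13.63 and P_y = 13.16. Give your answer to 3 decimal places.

At P_x = 13.63 and P_y = 13.16: Q_x = 1820.727.
∂Q_x/∂P_y = 1.09P_x = 1.09(13.63) = 14.8567.
ε = (∂Q_x/∂P_y)(P_y/Q_x) = 14.8567 × (13.16/1820.727) ≈ 0.107.
ε > 0: substitutes.

0.107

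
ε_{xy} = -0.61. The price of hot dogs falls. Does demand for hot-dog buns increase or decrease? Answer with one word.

ε < 0 and the price of hot dogs falls, so the quantity of hot-dog buns moves in the opposite direction: it increases.

increase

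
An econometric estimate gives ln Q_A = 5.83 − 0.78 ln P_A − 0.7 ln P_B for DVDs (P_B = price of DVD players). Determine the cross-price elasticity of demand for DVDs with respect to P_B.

-0.70

In a log-linear (constant-elasticity) demand function, the coefficient on ln P_B is the cross-price elasticity.
ε = -0.70. Negative, so DVDs and DVD players are complements.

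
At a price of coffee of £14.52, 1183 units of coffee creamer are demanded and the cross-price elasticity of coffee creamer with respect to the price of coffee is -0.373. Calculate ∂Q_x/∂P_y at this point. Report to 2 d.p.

-30.39

ε = (∂Q_x/∂P_y)·(P_y/Q_x) ⇒ ∂Q_x/∂P_y = ε·Q_x/P_y = -0.373 × 1183/14.52 ≈ -30.39.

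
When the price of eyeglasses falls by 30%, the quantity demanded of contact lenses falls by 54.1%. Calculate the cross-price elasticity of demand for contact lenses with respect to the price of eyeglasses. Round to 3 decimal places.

1.803

ε = (%ΔQ of contact lenses) / (%ΔP of eyeglasses) = (-54.1%) / (-30%) ≈ 1.803.
Positive cross-price elasticity: substitutes.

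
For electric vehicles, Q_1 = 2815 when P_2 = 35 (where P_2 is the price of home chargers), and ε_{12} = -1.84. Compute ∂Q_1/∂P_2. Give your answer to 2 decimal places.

-147.99

ε = (∂Q_1/∂P_2)·(P_2/Q_1) ⇒ ∂Q_1/∂P_2 = ε·Q_1/P_2 = -1.84 × 2815/35 ≈ -147.99.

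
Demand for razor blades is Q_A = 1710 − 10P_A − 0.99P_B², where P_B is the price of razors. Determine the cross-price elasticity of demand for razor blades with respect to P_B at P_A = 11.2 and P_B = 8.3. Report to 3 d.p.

At P_A = 11.2 and P_B = 8.3: Q_A = 1529.799.
∂Q_A/∂P_B = -1.98P_B = -1.98(8.3) = -16.4340.
ε = (∂Q_A/∂P_B)(P_B/Q_A) = -16.4340 × (8.3/1529.799) ≈ -0.089.

-0.089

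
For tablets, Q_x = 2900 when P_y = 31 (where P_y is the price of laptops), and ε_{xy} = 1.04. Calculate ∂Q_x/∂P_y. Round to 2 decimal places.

ε = (∂Q_x/∂P_y)·(P_y/Q_x) ⇒ ∂Q_x/∂P_y = ε·Q_x/P_y = 1.04 × 2900/31 ≈ 97.29.

97.29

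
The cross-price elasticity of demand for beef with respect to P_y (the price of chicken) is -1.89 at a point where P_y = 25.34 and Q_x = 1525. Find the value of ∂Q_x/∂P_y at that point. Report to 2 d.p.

ε = (∂Q_x/∂P_y)·(P_y/Q_x) ⇒ ∂Q_x/∂P_y = ε·Q_x/P_y = -1.89 × 1525/25.34 ≈ -113.74.

-113.74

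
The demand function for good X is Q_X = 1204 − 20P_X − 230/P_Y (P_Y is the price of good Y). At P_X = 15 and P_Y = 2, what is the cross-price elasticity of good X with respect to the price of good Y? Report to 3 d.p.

At P_X = 15 and P_Y = 2: Q_X = 789.
∂Q_X/∂P_Y = 230/P_Y² = 57.5000.
ε = (∂Q_X/∂P_Y)(P_Y/Q_X) = 57.5000 × (2/789) ≈ 0.146.

0.146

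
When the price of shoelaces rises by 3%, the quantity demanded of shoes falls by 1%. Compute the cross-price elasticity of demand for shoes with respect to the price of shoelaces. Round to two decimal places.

-0.33

ε = (%ΔQ of shoes) / (%ΔP of shoelaces) = (-1%) / (3%) ≈ -0.33.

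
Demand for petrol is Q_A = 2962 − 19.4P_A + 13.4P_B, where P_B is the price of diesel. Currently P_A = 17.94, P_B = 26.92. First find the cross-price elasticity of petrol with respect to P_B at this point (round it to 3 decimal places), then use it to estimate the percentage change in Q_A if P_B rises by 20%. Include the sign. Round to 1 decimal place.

At P_A = 17.94, P_B = 26.92: Q_A = 2974.692.
∂Q_A/∂P_B = 13.4.
ε = (∂Q_A/∂P_B)(P_B/Q_A) = 13.4000 × 26.92/2974.692 ≈ 0.121.
%ΔQ_A ≈ ε × %ΔP_B = 0.121 × (20%) = 2.4%.

2.4%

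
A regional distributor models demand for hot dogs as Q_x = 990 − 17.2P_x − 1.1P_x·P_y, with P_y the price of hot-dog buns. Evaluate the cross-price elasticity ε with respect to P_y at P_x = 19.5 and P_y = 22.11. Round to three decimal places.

-2.630

At P_x = 19.5 and P_y = 22.11: Q_x = 180.340.
∂Q_x/∂P_y = -1.1P_x = -1.1(19.5) = -21.4500.
ε = (∂Q_x/∂P_y)(P_y/Q_x) = -21.4500 × (22.11/180.340) ≈ -2.630.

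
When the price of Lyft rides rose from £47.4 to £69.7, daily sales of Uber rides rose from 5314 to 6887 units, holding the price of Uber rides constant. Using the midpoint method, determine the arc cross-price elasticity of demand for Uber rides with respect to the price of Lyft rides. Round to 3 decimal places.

0.677

ΔQ_A = 6887 − 5314 = 1573; ΔP_B = 69.7 − 47.4 = 22.3.
Midpoints: Q̄_A = 6100.5, P̄_B = 58.55.
ε = (ΔQ_A/Q̄_A)/(ΔP_B/P̄_B) = (1573/6100.5)/(22.3/58.55) ≈ 0.677.
ε > 0: Uber rides and Lyft rides are substitutes.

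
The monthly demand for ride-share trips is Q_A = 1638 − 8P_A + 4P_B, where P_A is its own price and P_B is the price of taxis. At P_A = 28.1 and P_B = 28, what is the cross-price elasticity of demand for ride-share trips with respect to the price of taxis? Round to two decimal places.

At P_A = 28.1 and P_B = 28: Q_A = 1525.2.
∂Q_A/∂P_B = 4.
ε = (∂Q_A/∂P_B)(P_B/Q_A) = 4 × (28/1525.2) ≈ 0.07.

0.07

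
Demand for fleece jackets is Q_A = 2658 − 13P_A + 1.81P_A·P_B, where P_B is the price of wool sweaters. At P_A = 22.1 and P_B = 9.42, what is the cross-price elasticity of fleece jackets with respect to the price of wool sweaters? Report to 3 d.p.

At P_A = 22.1 and P_B = 9.42: Q_A = 2747.509.
∂Q_A/∂P_B = 1.81P_A = 1.81(22.1) = 40.0010.
ε = (∂Q_A/∂P_B)(P_B/Q_A) = 40.0010 × (9.42/2747.509) ≈ 0.137.
ε > 0: substitutes.

0.137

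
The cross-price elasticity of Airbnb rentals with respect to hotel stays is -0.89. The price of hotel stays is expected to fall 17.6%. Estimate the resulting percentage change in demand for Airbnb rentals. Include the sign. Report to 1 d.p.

15.7%

%ΔQ ≈ ε × %ΔP of hotel stays = -0.89 × (-17.6%) = 15.7%.
Demand for Airbnb rentals rises by about 15.7%.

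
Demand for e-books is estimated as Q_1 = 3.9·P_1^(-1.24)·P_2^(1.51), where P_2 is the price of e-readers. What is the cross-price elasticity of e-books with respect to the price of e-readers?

In a log-linear (constant-elasticity) demand function, the coefficient on the exponent of P_2 is the cross-price elasticity.
ε = 1.51. Positive, so e-books and e-readers are substitutes.

1.51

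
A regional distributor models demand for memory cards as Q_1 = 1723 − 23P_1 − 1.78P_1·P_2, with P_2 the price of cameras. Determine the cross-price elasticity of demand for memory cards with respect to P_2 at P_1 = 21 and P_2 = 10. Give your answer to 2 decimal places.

-0.43

At P_1 = 21 and P_2 = 10: Q_1 = 866.2.
∂Q_1/∂P_2 = -1.78P_1 = -1.78(21) = -37.3800.
ε = (∂Q_1/∂P_2)(P_2/Q_1) = -37.3800 × (10/866.2) ≈ -0.43.
ε < 0: complements.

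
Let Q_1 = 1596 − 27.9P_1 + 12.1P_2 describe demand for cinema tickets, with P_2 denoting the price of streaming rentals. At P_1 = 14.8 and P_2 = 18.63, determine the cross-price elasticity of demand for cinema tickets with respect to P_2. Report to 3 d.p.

At P_1 = 14.8 and P_2 = 18.63: Q_1 = 1408.503.
∂Q_1/∂P_2 = 12.1.
ε = (∂Q_1/∂P_2)(P_2/Q_1) = 12.1 × (18.63/1408.503) ≈ 0.160.
Since ε > 0, cinema tickets and streaming rentals are substitutes.

0.160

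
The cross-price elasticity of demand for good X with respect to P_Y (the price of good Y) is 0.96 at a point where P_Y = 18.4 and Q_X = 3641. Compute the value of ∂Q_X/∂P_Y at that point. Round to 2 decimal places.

ε = (∂Q_X/∂P_Y)·(P_Y/Q_X) ⇒ ∂Q_X/∂P_Y = ε·Q_X/P_Y = 0.96 × 3641/18.4 ≈ 189.97.

189.97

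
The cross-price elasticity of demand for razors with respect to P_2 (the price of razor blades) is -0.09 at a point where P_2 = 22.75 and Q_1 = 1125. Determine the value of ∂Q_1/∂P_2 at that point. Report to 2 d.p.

ε = (∂Q_1/∂P_2)·(P_2/Q_1) ⇒ ∂Q_1/∂P_2 = ε·Q_1/P_2 = -0.09 × 1125/22.75 ≈ -4.45.

-4.45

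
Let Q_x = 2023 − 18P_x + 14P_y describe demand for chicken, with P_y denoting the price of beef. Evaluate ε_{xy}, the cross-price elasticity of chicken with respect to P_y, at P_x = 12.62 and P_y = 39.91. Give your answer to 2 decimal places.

0.24

At P_x = 12.62 and P_y = 39.91: Q_x = 2354.58.
∂Q_x/∂P_y = 14.
ε = (∂Q_x/∂P_y)(P_y/Q_x) = 14 × (39.91/2354.58) ≈ 0.24.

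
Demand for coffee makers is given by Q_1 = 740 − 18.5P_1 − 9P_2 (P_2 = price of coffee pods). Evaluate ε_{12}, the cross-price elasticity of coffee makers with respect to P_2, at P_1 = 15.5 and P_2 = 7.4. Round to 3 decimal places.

-0.172

At P_1 = 15.5 and P_2 = 7.4: Q_1 = 386.65.
∂Q_1/∂P_2 = -9.
ε = (∂Q_1/∂P_2)(P_2/Q_1) = -9 × (7.4/386.65) ≈ -0.172.
Since ε < 0, coffee makers and coffee pods are complements.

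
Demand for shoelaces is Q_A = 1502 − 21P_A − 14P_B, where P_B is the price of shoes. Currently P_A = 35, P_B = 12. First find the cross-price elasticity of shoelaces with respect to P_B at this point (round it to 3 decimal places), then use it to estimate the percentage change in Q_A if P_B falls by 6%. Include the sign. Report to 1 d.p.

At P_A = 35, P_B = 12: Q_A = 599.
∂Q_A/∂P_B = -14.
ε = (∂Q_A/∂P_B)(P_B/Q_A) = -14.0000 × 12/599 ≈ -0.280.
%ΔQ_A ≈ ε × %ΔP_B = -0.280 × (-6%) = 1.7%.

1.7%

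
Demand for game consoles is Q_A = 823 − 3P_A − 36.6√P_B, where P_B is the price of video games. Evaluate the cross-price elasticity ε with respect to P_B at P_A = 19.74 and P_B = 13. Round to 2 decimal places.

At P_A = 19.74 and P_B = 13: Q_A = 631.817.
∂Q_A/∂P_B = -36.6/(2√P_B) = -36.6/(2√13) = -5.0755.
ε = (∂Q_A/∂P_B)(P_B/Q_A) = -5.0755 × (13/631.817) ≈ -0.10.
ε < 0: complements.

-0.10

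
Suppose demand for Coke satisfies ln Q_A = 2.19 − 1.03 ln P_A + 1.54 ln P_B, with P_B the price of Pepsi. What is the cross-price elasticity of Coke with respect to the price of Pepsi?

1.54

In a log-linear (constant-elasticity) demand function, the coefficient on ln P_B is the cross-price elasticity.
ε = 1.54. Positive, so Coke and Pepsi are substitutes.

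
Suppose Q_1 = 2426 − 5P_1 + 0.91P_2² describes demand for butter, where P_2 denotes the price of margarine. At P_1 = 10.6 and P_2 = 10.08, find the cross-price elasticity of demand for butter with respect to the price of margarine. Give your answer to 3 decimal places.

At P_1 = 10.6 and P_2 = 10.08: Q_1 = 2465.462.
∂Q_1/∂P_2 = 1.82P_2 = 1.82(10.08) = 18.3456.
ε = (∂Q_1/∂P_2)(P_2/Q_1) = 18.3456 × (10.08/2465.462) ≈ 0.075.

0.075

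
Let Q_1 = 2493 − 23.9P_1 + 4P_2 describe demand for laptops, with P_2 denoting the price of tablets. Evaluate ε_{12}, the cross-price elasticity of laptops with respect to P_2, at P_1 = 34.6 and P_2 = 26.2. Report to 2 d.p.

0.06

At P_1 = 34.6 and P_2 = 26.2: Q_1 = 1770.86.
∂Q_1/∂P_2 = 4.
ε = (∂Q_1/∂P_2)(P_2/Q_1) = 4 × (26.2/1770.86) ≈ 0.06.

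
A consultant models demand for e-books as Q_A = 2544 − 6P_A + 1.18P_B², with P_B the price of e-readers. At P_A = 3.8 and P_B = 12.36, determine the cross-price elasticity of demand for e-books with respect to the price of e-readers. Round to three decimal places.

0.133

At P_A = 3.8 and P_B = 12.36: Q_A = 2701.468.
∂Q_A/∂P_B = 2.36P_B = 2.36(12.36) = 29.1696.
ε = (∂Q_A/∂P_B)(P_B/Q_A) = 29.1696 × (12.36/2701.468) ≈ 0.133.
ε > 0: substitutes.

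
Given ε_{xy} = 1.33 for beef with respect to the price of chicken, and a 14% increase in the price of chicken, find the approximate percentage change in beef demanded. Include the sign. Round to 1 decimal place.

18.6%

%ΔQ ≈ ε × %ΔP of chicken = 1.33 × (14%) = 18.6%.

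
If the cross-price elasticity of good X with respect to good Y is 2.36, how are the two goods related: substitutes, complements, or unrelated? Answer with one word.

substitutes

ε = 2.36 > 0, so a higher price of good Y raises demand for good X: substitutes.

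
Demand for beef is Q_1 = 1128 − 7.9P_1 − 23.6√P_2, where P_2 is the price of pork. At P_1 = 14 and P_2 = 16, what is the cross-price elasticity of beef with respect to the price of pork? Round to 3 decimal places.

At P_1 = 14 and P_2 = 16: Q_1 = 923.
∂Q_1/∂P_2 = -23.6/(2√P_2) = -23.6/(2√16) = -2.9500.
ε = (∂Q_1/∂P_2)(P_2/Q_1) = -2.9500 × (16/923) ≈ -0.051.

-0.051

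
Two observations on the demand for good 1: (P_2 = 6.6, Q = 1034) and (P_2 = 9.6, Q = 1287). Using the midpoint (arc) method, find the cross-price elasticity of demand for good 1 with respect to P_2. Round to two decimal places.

0.59

ΔQ_1 = 1287 − 1034 = 253; ΔP_2 = 9.6 − 6.6 = 3.
Midpoints: Q̄_1 = 1160.5, P̄_2 = 8.10.
ε = (ΔQ_1/Q̄_1)/(ΔP_2/P̄_2) = (253/1160.5)/(3/8.10) ≈ 0.59.
ε > 0: good 1 and good 2 are substitutes.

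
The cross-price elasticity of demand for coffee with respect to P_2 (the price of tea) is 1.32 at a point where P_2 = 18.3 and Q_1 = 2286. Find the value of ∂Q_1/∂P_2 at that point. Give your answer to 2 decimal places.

164.89

ε = (∂Q_1/∂P_2)·(P_2/Q_1) ⇒ ∂Q_1/∂P_2 = ε·Q_1/P_2 = 1.32 × 2286/18.3 ≈ 164.89.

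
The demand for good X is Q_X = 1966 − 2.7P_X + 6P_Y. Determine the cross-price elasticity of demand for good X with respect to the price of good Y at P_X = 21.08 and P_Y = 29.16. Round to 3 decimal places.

At P_X = 21.08 and P_Y = 29.16: Q_X = 2084.044.
∂Q_X/∂P_Y = 6.
ε = (∂Q_X/∂P_Y)(P_Y/Q_X) = 6 × (29.16/2084.044) ≈ 0.084.

0.084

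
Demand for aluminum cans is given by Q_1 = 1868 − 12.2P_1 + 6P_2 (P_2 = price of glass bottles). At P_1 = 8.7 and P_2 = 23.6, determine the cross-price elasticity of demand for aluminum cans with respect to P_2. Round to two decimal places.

0.07

At P_1 = 8.7 and P_2 = 23.6: Q_1 = 1903.46.
∂Q_1/∂P_2 = 6.
ε = (∂Q_1/∂P_2)(P_2/Q_1) = 6 × (23.6/1903.46) ≈ 0.07.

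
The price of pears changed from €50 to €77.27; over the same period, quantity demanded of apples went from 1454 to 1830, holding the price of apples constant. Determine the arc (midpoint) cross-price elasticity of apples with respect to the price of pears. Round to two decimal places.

ΔQ_A = 1830 − 1454 = 376; ΔP_B = 77.27 − 50 = 27.27.
Midpoints: Q̄_A = 1642.0, P̄_B = 63.63.
ε = (ΔQ_A/Q̄_A)/(ΔP_B/P̄_B) = (376/1642.0)/(27.27/63.63) ≈ 0.53.
ε > 0: apples and pears are substitutes.

0.53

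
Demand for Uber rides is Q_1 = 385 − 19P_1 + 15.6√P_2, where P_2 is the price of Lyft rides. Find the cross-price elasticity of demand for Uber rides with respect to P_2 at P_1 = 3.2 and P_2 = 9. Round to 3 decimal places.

0.063

At P_1 = 3.2 and P_2 = 9: Q_1 = 371.
∂Q_1/∂P_2 = 15.6/(2√P_2) = 15.6/(2√9) = 2.6000.
ε = (∂Q_1/∂P_2)(P_2/Q_1) = 2.6000 × (9/371) ≈ 0.063.
ε > 0: substitutes.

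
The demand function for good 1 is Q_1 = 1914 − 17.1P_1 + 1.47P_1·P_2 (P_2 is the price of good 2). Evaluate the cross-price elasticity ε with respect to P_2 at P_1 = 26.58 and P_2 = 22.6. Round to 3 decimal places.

At P_1 = 26.58 and P_2 = 22.6: Q_1 = 2342.523.
∂Q_1/∂P_2 = 1.47P_1 = 1.47(26.58) = 39.0726.
ε = (∂Q_1/∂P_2)(P_2/Q_1) = 39.0726 × (22.6/2342.523) ≈ 0.377.

0.377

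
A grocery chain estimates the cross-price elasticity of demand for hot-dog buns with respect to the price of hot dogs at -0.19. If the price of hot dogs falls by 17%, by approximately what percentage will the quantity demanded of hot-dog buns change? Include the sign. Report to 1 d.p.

%ΔQ ≈ ε × %ΔP of hot dogs = -0.19 × (-17%) = 3.2%.

3.2%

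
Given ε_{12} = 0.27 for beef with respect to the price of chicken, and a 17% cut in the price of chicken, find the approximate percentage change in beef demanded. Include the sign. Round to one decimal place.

%ΔQ ≈ ε × %ΔP of chicken = 0.27 × (-17%) = -4.6%.

-4.6%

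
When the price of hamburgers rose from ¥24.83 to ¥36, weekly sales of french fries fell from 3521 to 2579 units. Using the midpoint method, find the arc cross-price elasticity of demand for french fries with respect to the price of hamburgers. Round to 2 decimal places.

ΔQ_A = 2579 − 3521 = -942; ΔP_B = 36 − 24.83 = 11.17.
Midpoints: Q̄_A = 3050.0, P̄_B = 30.41.
ε = (ΔQ_A/Q̄_A)/(ΔP_B/P̄_B) = (-942/3050.0)/(11.17/30.41) ≈ -0.84.
ε < 0: french fries and hamburgers are complements.

-0.84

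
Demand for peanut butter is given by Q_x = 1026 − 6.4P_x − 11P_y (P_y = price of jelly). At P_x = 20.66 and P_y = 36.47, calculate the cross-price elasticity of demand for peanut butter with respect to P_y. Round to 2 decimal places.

-0.81

At P_x = 20.66 and P_y = 36.47: Q_x = 492.606.
∂Q_x/∂P_y = -11.
ε = (∂Q_x/∂P_y)(P_y/Q_x) = -11 × (36.47/492.606) ≈ -0.81.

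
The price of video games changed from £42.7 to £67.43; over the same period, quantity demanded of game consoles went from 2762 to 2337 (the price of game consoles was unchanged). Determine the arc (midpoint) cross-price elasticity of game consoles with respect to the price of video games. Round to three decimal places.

ΔQ_A = 2337 − 2762 = -425; ΔP_B = 67.43 − 42.7 = 24.73.
Midpoints: Q̄_A = 2549.5, P̄_B = 55.07.
ε = (ΔQ_A/Q̄_A)/(ΔP_B/P̄_B) = (-425/2549.5)/(24.73/55.07) ≈ -0.371.

-0.371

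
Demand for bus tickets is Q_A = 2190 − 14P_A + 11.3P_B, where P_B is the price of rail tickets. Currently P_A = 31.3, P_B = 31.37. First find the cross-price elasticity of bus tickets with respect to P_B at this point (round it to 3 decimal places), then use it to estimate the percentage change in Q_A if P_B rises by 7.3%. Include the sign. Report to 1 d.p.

1.2%

At P_A = 31.3, P_B = 31.37: Q_A = 2106.281.
∂Q_A/∂P_B = 11.3.
ε = (∂Q_A/∂P_B)(P_B/Q_A) = 11.3000 × 31.37/2106.281 ≈ 0.168.
%ΔQ_A ≈ ε × %ΔP_B = 0.168 × (7.3%) = 1.2%.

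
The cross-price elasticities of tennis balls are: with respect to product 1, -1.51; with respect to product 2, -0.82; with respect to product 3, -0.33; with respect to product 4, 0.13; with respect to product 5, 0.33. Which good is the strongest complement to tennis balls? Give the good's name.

Complements have ε < 0. The most negative value is -1.51 (product 1).

product 1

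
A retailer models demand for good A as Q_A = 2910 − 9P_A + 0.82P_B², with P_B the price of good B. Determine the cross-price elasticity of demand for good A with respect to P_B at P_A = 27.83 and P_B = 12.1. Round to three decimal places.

At P_A = 27.83 and P_B = 12.1: Q_A = 2779.586.
∂Q_A/∂P_B = 1.64P_B = 1.64(12.1) = 19.8440.
ε = (∂Q_A/∂P_B)(P_B/Q_A) = 19.8440 × (12.1/2779.586) ≈ 0.086.

0.086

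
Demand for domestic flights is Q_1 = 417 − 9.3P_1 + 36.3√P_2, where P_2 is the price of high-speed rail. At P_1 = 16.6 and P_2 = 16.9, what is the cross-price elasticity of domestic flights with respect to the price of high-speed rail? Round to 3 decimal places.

0.181

At P_1 = 16.6 and P_2 = 16.9: Q_1 = 411.848.
∂Q_1/∂P_2 = 36.3/(2√P_2) = 36.3/(2√16.9) = 4.4150.
ε = (∂Q_1/∂P_2)(P_2/Q_1) = 4.4150 × (16.9/411.848) ≈ 0.181.
ε > 0: substitutes.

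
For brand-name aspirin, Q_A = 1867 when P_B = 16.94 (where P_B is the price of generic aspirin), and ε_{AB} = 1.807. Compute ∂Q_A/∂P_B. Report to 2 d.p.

199.15

ε = (∂Q_A/∂P_B)·(P_B/Q_A) ⇒ ∂Q_A/∂P_B = ε·Q_A/P_B = 1.807 × 1867/16.94 ≈ 199.15.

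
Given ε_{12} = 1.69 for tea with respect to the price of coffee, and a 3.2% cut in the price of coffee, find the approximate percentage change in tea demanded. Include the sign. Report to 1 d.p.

-5.4%

%ΔQ ≈ ε × %ΔP of coffee = 1.69 × (-3.2%) = -5.4%.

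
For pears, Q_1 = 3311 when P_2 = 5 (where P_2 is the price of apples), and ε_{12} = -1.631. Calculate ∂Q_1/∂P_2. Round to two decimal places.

ε = (∂Q_1/∂P_2)·(P_2/Q_1) ⇒ ∂Q_1/∂P_2 = ε·Q_1/P_2 = -1.631 × 3311/5 ≈ -1080.05.

-1080.05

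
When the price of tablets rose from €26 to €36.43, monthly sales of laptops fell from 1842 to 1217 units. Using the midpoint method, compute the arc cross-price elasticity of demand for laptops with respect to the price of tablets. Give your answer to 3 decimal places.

-1.223

ΔQ_A = 1217 − 1842 = -625; ΔP_B = 36.43 − 26 = 10.43.
Midpoints: Q̄_A = 1529.5, P̄_B = 31.21.
ε = (ΔQ_A/Q̄_A)/(ΔP_B/P̄_B) = (-625/1529.5)/(10.43/31.21) ≈ -1.223.
ε < 0: laptops and tablets are complements.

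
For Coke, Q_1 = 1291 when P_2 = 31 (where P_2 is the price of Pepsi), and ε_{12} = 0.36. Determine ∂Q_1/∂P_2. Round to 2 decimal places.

14.99

ε = (∂Q_1/∂P_2)·(P_2/Q_1) ⇒ ∂Q_1/∂P_2 = ε·Q_1/P_2 = 0.36 × 1291/31 ≈ 14.99.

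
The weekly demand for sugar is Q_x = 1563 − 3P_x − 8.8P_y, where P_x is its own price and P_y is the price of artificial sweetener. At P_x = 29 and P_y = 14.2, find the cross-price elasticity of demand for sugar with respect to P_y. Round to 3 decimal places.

At P_x = 29 and P_y = 14.2: Q_x = 1351.04.
∂Q_x/∂P_y = -8.8.
ε = (∂Q_x/∂P_y)(P_y/Q_x) = -8.8 × (14.2/1351.04) ≈ -0.092.
Since ε < 0, sugar and artificial sweetener are complements.

-0.092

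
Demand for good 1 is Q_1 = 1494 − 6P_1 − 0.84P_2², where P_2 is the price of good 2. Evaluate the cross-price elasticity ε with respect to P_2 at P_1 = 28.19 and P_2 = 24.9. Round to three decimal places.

-1.295

At P_1 = 28.19 and P_2 = 24.9: Q_1 = 804.052.
∂Q_1/∂P_2 = -1.68P_2 = -1.68(24.9) = -41.8320.
ε = (∂Q_1/∂P_2)(P_2/Q_1) = -41.8320 × (24.9/804.052) ≈ -1.295.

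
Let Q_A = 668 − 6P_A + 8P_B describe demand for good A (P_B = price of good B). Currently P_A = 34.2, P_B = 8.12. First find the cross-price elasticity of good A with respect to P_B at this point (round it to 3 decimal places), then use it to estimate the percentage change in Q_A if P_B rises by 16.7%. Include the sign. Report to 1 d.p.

2.1%

At P_A = 34.2, P_B = 8.12: Q_A = 527.76.
∂Q_A/∂P_B = 8.
ε = (∂Q_A/∂P_B)(P_B/Q_A) = 8.0000 × 8.12/527.76 ≈ 0.123.
%ΔQ_A ≈ ε × %ΔP_B = 0.123 × (16.7%) = 2.1%.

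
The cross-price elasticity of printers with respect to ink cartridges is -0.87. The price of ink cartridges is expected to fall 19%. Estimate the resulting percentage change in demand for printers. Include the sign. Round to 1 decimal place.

16.5%

%ΔQ ≈ ε × %ΔP of ink cartridges = -0.87 × (-19%) = 16.5%.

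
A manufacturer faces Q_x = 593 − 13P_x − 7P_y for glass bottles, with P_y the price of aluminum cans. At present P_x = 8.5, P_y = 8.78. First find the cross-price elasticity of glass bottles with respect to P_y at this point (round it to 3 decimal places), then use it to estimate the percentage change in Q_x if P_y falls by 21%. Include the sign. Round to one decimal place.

3.1%

At P_x = 8.5, P_y = 8.78: Q_x = 421.04.
∂Q_x/∂P_y = -7.
ε = (∂Q_x/∂P_y)(P_y/Q_x) = -7.0000 × 8.78/421.04 ≈ -0.146.
%ΔQ_x ≈ ε × %ΔP_y = -0.146 × (-21%) = 3.1%.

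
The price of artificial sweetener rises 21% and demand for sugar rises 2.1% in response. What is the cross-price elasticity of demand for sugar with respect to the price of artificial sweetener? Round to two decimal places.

0.10

ε = (%ΔQ of sugar) / (%ΔP of artificial sweetener) = (2.1%) / (21%) ≈ 0.10.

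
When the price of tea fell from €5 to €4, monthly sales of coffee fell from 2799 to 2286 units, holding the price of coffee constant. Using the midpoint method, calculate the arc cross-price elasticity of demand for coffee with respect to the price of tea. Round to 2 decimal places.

ΔQ_A = 2286 − 2799 = -513; ΔP_B = 4 − 5 = -1.
Midpoints: Q̄_A = 2542.5, P̄_B = 4.50.
ε = (ΔQ_A/Q̄_A)/(ΔP_B/P̄_B) = (-513/2542.5)/(-1/4.50) ≈ 0.91.
ε > 0: coffee and tea are substitutes.

0.91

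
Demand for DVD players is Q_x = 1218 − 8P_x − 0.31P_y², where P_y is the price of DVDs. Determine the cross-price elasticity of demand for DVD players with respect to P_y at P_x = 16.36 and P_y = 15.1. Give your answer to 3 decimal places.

At P_x = 16.36 and P_y = 15.1: Q_x = 1016.437.
∂Q_x/∂P_y = -0.62P_y = -0.62(15.1) = -9.3620.
ε = (∂Q_x/∂P_y)(P_y/Q_x) = -9.3620 × (15.1/1016.437) ≈ -0.139.
ε < 0: complements.

-0.139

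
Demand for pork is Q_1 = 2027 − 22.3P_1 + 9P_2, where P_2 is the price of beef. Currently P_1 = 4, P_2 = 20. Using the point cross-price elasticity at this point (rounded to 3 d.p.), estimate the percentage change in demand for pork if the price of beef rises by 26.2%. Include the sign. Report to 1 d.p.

At P_1 = 4, P_2 = 20: Q_1 = 2117.8.
∂Q_1/∂P_2 = 9.
ε = (∂Q_1/∂P_2)(P_2/Q_1) = 9.0000 × 20/2117.8 ≈ 0.085.
%ΔQ_1 ≈ ε × %ΔP_2 = 0.085 × (26.2%) = 2.2%.

2.2%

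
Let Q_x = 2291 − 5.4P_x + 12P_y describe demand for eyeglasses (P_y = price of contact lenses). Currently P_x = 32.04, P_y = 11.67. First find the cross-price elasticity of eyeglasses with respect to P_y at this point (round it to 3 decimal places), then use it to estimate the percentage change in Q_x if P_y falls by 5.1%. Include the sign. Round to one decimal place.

At P_x = 32.04, P_y = 11.67: Q_x = 2258.024.
∂Q_x/∂P_y = 12.
ε = (∂Q_x/∂P_y)(P_y/Q_x) = 12.0000 × 11.67/2258.024 ≈ 0.062.
%ΔQ_x ≈ ε × %ΔP_y = 0.062 × (-5.1%) = -0.3%.

-0.3%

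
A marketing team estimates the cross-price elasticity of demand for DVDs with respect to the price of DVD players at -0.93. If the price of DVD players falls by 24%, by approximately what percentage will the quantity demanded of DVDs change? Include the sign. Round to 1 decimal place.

22.3%

%ΔQ ≈ ε × %ΔP of DVD players = -0.93 × (-24%) = 22.3%.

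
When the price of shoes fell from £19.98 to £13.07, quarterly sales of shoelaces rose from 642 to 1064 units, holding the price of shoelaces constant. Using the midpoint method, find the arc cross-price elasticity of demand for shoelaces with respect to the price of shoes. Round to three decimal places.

-1.183

ΔQ_A = 1064 − 642 = 422; ΔP_B = 13.07 − 19.98 = -6.91.
Midpoints: Q̄_A = 853.0, P̄_B = 16.52.
ε = (ΔQ_A/Q̄_A)/(ΔP_B/P̄_B) = (422/853.0)/(-6.91/16.52) ≈ -1.183.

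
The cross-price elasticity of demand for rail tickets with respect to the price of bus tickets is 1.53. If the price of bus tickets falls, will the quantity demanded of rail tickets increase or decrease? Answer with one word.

decrease

ε > 0 and the price of bus tickets falls, so the quantity of rail tickets moves in the same direction: it decreases.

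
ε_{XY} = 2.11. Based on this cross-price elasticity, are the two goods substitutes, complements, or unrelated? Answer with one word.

ε = 2.11 > 0, so a higher price of good Y raises demand for good X: substitutes.

substitutes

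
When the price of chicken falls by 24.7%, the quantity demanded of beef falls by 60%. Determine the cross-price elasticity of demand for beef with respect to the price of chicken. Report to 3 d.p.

2.429

ε = (%ΔQ of beef) / (%ΔP of chicken) = (-60%) / (-24.7%) ≈ 2.429.
Positive cross-price elasticity: substitutes.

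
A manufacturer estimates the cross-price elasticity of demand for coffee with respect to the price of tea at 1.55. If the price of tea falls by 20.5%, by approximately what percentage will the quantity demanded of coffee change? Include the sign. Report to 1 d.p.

%ΔQ ≈ ε × %ΔP of tea = 1.55 × (-20.5%) = -31.8%.

-31.8%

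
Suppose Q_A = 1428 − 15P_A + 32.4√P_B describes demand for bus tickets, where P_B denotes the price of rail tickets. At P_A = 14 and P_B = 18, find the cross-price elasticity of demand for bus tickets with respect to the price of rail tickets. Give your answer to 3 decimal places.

At P_A = 14 and P_B = 18: Q_A = 1355.462.
∂Q_A/∂P_B = 32.4/(2√P_B) = 32.4/(2√18) = 3.8184.
ε = (∂Q_A/∂P_B)(P_B/Q_A) = 3.8184 × (18/1355.462) ≈ 0.051.

0.051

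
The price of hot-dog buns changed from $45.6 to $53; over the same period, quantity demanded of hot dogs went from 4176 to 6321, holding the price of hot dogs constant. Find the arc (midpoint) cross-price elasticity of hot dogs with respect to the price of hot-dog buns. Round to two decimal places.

2.72

ΔQ_A = 6321 − 4176 = 2145; ΔP_B = 53 − 45.6 = 7.4.
Midpoints: Q̄_A = 5248.5, P̄_B = 49.30.
ε = (ΔQ_A/Q̄_A)/(ΔP_B/P̄_B) = (2145/5248.5)/(7.4/49.30) ≈ 2.72.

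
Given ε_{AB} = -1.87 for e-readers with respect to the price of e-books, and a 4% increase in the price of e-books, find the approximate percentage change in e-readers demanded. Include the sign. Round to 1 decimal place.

%ΔQ ≈ ε × %ΔP of e-books = -1.87 × (4%) = -7.5%.

-7.5%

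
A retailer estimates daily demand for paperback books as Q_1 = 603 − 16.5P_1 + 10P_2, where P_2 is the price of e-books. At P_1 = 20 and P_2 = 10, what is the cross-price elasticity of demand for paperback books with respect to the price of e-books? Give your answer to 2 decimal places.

0.27

At P_1 = 20 and P_2 = 10: Q_1 = 373.
∂Q_1/∂P_2 = 10.
ε = (∂Q_1/∂P_2)(P_2/Q_1) = 10 × (10/373) ≈ 0.27.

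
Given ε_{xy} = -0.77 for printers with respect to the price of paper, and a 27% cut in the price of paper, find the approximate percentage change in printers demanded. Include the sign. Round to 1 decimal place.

%ΔQ ≈ ε × %ΔP of paper = -0.77 × (-27%) = 20.8%.

20.8%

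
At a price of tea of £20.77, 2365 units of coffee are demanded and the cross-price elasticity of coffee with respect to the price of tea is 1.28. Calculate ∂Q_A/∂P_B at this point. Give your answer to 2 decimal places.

145.75

ε = (∂Q_A/∂P_B)·(P_B/Q_A) ⇒ ∂Q_A/∂P_B = ε·Q_A/P_B = 1.28 × 2365/20.77 ≈ 145.75.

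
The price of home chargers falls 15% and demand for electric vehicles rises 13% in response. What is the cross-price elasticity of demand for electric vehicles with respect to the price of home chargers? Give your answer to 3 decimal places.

ε = (%ΔQ of electric vehicles) / (%ΔP of home chargers) = (13%) / (-15%) ≈ -0.867.
Negative cross-price elasticity: complements.

-0.867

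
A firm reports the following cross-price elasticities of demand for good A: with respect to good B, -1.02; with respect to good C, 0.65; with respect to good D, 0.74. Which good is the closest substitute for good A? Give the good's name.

good D

Substitutes have ε > 0. Among the positive values, 0.74 (good D) is largest.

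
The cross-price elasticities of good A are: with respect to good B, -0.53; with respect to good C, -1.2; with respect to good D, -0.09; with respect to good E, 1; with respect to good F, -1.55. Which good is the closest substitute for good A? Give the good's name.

Substitutes have ε > 0. Among the positive values, 1 (good E) is largest.

good E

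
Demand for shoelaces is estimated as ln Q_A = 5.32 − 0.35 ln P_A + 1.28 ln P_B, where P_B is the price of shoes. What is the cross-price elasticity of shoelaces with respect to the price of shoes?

1.28

In a log-linear (constant-elasticity) demand function, the coefficient on ln P_B is the cross-price elasticity.
ε = 1.28. Positive, so shoelaces and shoes are substitutes.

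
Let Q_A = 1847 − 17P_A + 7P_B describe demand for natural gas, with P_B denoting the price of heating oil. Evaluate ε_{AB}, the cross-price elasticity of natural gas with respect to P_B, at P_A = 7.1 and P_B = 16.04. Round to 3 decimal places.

At P_A = 7.1 and P_B = 16.04: Q_A = 1838.58.
∂Q_A/∂P_B = 7.
ε = (∂Q_A/∂P_B)(P_B/Q_A) = 7 × (16.04/1838.58) ≈ 0.061.
Since ε > 0, natural gas and heating oil are substitutes.

0.061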